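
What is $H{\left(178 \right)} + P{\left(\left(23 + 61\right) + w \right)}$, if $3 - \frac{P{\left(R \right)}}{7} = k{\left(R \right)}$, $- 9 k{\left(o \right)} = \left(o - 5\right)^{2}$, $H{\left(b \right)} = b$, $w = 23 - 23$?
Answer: $\frac{45478}{9} \approx 5053.1$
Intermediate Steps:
$w = 0$
$k{\left(o \right)} = - \frac{\left(-5 + o\right)^{2}}{9}$ ($k{\left(o \right)} = - \frac{\left(o - 5\right)^{2}}{9} = - \frac{\left(-5 + o\right)^{2}}{9}$)
$P{\left(R \right)} = 21 + \frac{7 \left(-5 + R\right)^{2}}{9}$ ($P{\left(R \right)} = 21 - 7 \left(- \frac{\left(-5 + R\right)^{2}}{9}\right) = 21 + \frac{7 \left(-5 + R\right)^{2}}{9}$)
$H{\left(178 \right)} + P{\left(\left(23 + 61\right) + w \right)} = 178 + \left(21 + \frac{7 \left(-5 + \left(\left(23 + 61\right) + 0\right)\right)^{2}}{9}\right) = 178 + \left(21 + \frac{7 \left(-5 + \left(84 + 0\right)\right)^{2}}{9}\right) = 178 + \left(21 + \frac{7 \left(-5 + 84\right)^{2}}{9}\right) = 178 + \left(21 + \frac{7 \cdot 79^{2}}{9}\right) = 178 + \left(21 + \frac{7}{9} \cdot 6241\right) = 178 + \left(21 + \frac{43687}{9}\right) = 178 + \frac{43876}{9} = \frac{45478}{9}$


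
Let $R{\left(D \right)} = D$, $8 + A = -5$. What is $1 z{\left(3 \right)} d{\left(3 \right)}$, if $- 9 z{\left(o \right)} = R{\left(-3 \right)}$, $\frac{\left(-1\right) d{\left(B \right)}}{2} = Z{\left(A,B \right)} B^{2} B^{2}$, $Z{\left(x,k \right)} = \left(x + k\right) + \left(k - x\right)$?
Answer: $-324$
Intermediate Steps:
$A = -13$ ($A = -8 - 5 = -13$)
$Z{\left(x,k \right)} = 2 k$ ($Z{\left(x,k \right)} = \left(k + x\right) + \left(k - x\right) = 2 k$)
$d{\left(B \right)} = - 4 B^{5}$ ($d{\left(B \right)} = - 2 \cdot 2 B B^{2} B^{2} = - 2 \cdot 2 B^{3} B^{2} = - 2 \cdot 2 B^{5} = - 4 B^{5}$)
$z{\left(o \right)} = \frac{1}{3}$ ($z{\left(o \right)} = \left(- \frac{1}{9}\right) \left(-3\right) = \frac{1}{3}$)
$1 z{\left(3 \right)} d{\left(3 \right)} = 1 \cdot \frac{1}{3} \left(- 4 \cdot 3^{5}\right) = \frac{\left(-4\right) 243}{3} = \frac{1}{3} \left(-972\right) = -324$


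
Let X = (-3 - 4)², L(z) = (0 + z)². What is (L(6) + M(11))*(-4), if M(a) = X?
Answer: -340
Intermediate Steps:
L(z) = z²
X = 49 (X = (-7)² = 49)
M(a) = 49
(L(6) + M(11))*(-4) = (6² + 49)*(-4) = (36 + 49)*(-4) = 85*(-4) = -340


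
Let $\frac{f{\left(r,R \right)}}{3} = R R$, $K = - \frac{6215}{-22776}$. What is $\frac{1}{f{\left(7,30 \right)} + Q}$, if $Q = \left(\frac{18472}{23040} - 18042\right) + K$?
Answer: $- \frac{2733120}{41928589999} \approx -6.5185 \cdot 10^{-5}$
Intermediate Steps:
$K = \frac{6215}{22776}$ ($K = \left(-6215\right) \left(- \frac{1}{22776}\right) = \frac{6215}{22776} \approx 0.27287$)
$f{\left(r,R \right)} = 3 R^{2}$ ($f{\left(r,R \right)} = 3 R R = 3 R^{2}$)
$Q = - \frac{49308013999}{2733120}$ ($Q = \left(\frac{18472}{23040} - 18042\right) + \frac{6215}{22776} = \left(18472 \cdot \frac{1}{23040} - 18042\right) + \frac{6215}{22776} = \left(\frac{2309}{2880} - 18042\right) + \frac{6215}{22776} = - \frac{51958651}{2880} + \frac{6215}{22776} = - \frac{49308013999}{2733120} \approx -18041.0$)
$\frac{1}{f{\left(7,30 \right)} + Q} = \frac{1}{3 \cdot 30^{2} - \frac{49308013999}{2733120}} = \frac{1}{3 \cdot 900 - \frac{49308013999}{2733120}} = \frac{1}{2700 - \frac{49308013999}{2733120}} = \frac{1}{- \frac{41928589999}{2733120}} = - \frac{2733120}{41928589999}$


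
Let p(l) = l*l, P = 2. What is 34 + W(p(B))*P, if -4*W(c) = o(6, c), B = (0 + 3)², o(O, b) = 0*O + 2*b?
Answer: -47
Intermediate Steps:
o(O, b) = 2*b (o(O, b) = 0 + 2*b = 2*b)
B = 9 (B = 3² = 9)
p(l) = l²
W(c) = -c/2
34 + W(p(B))*P = 34 - ½*9²*2 = 34 - ½*81*2 = 34 - 81/2*2 = 34 - 81 = -47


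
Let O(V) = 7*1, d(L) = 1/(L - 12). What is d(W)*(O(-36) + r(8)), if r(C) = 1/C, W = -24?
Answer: -19/96 ≈ -0.19792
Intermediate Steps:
d(L) = 1/(-12 + L)
r(C) = 1/C
O(V) = 7
d(W)*(O(-36) + r(8)) = (7 + 1/8)/(-12 - 24) = (7 + ⅛)/(-36) = -1/36*57/8 = -19/96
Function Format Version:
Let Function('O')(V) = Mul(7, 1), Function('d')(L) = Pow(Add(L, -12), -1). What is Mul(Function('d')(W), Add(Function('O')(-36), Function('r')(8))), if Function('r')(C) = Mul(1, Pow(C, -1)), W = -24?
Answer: Rational(-19, 96) ≈ -0.19792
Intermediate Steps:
Function('d')(L) = Pow(Add(-12, L), -1)
Function('r')(C) = Pow(C, -1)
Function('O')(V) = 7
Mul(Function('d')(W), Add(Function('O')(-36), Function('r')(8))) = Mul(Pow(Add(-12, -24), -1), Add(7, Pow(8, -1))) = Mul(Pow(-36, -1), Add(7, Rational(1, 8))) = Mul(Rational(-1, 36), Rational(57, 8)) = Rational(-19, 96)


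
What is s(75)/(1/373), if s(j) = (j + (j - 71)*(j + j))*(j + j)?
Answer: 37766250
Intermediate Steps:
s(j) = 2*j*(j + 2*j*(-71 + j)) (s(j) = (j + (-71 + j)*(2*j))*(2*j) = (j + 2*j*(-71 + j))*(2*j) = 2*j*(j + 2*j*(-71 + j)))
s(75)/(1/373) = (75**2*(-282 + 4*75))/(1/373) = (5625*(-282 + 300))/(1/373) = (5625*18)*373 = 101250*373 = 37766250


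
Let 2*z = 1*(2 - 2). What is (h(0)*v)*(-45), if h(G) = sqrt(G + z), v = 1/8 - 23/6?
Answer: 0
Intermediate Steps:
z = 0 (z = (1*(2 - 2))/2 = (1*0)/2 = (1/2)*0 = 0)
v = -89/24 (v = 1*(1/8) - 23*1/6 = 1/8 - 23/6 = -89/24 ≈ -3.7083)
h(G) = sqrt(G) (h(G) = sqrt(G + 0) = sqrt(G))
(h(0)*v)*(-45) = (sqrt(0)*(-89/24))*(-45) = (0*(-89/24))*(-45) = 0*(-45) = 0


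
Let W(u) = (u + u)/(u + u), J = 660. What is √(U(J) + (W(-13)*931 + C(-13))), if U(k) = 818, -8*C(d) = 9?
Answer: √27966/4 ≈ 41.808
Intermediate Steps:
C(d) = -9/8 (C(d) = -⅛*9 = -9/8)
W(u) = 1 (W(u) = (2*u)/((2*u)) = (2*u)*(1/(2*u)) = 1)
√(U(J) + (W(-13)*931 + C(-13))) = √(818 + (1*931 - 9/8)) = √(818 + (931 - 9/8)) = √(818 + 7439/8) = √(13983/8) = √27966/4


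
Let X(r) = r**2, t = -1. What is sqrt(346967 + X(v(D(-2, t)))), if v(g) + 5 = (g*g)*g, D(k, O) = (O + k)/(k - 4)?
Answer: sqrt(22207409)/8 ≈ 589.06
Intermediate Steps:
D(k, O) = (O + k)/(-4 + k)
v(g) = -5 + g**3 (v(g) = -5 + (g*g)*g = -5 + g**2*g = -5 + g**3)
sqrt(346967 + X(v(D(-2, t)))) = sqrt(346967 + (-5 + ((-1 - 2)/(-4 - 2))**3)**2) = sqrt(346967 + (-5 + (-3/(-6))**3)**2) = sqrt(346967 + (-5 + (-1/6*(-3))**3)**2) = sqrt(346967 + (-5 + (1/2)**3)**2) = sqrt(346967 + (-5 + 1/8)**2) = sqrt(346967 + (-39/8)**2) = sqrt(346967 + 1521/64) = sqrt(22207409/64) = sqrt(22207409)/8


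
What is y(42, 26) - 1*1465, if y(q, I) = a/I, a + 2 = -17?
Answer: -38109/26 ≈ -1465.7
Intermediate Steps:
a = -19 (a = -2 - 17 = -19)
y(q, I) = -19/I
y(42, 26) - 1*1465 = -19/26 - 1*1465 = -19*1/26 - 1465 = -19/26 - 1465 = -38109/26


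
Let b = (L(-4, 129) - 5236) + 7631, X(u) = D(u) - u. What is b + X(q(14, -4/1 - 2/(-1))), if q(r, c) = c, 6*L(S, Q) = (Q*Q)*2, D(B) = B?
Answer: 7942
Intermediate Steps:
L(S, Q) = Q²/3 (L(S, Q) = ((Q*Q)*2)/6 = (Q²*2)/6 = (2*Q²)/6 = Q²/3)
X(u) = 0 (X(u) = u - u = 0)
b = 7942 (b = ((⅓)*129² - 5236) + 7631 = ((⅓)*16641 - 5236) + 7631 = (5547 - 5236) + 7631 = 311 + 7631 = 7942)
b + X(q(14, -4/1 - 2/(-1))) = 7942 + 0 = 7942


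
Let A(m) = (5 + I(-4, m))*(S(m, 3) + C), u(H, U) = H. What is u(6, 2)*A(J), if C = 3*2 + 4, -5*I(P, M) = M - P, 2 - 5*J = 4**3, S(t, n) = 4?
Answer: 14028/25 ≈ 561.12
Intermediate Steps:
J = -62/5 (J = 2/5 - 1/5*4**3 = 2/5 - 1/5*64 = 2/5 - 64/5 = -62/5 ≈ -12.400)
I(P, M) = -M/5 + P/5 (I(P, M) = -(M - P)/5 = -M/5 + P/5)
C = 10 (C = 6 + 4 = 10)
A(m) = 294/5 - 14*m/5 (A(m) = (5 + (-m/5 + (1/5)*(-4)))*(4 + 10) = (5 + (-m/5 - 4/5))*14 = (5 + (-4/5 - m/5))*14 = (21/5 - m/5)*14 = 294/5 - 14*m/5)
u(6, 2)*A(J) = 6*(294/5 - 14/5*(-62/5)) = 6*(294/5 + 868/25) = 6*(2338/25) = 14028/25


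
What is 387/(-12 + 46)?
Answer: 387/34 ≈ 11.382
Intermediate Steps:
387/(-12 + 46) = 387/34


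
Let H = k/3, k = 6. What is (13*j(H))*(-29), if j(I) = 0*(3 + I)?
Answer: 0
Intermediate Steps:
H = 2 (H = 6/3 = 6*(⅓) = 2)
j(I) = 0
(13*j(H))*(-29) = (13*0)*(-29) = 0*(-29) = 0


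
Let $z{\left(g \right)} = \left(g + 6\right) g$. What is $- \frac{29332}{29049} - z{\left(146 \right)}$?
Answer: $- \frac{644684740}{29049} \approx -22193.0$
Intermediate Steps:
$z{\left(g \right)} = g \left(6 + g\right)$ ($z{\left(g \right)} = \left(6 + g\right) g = g \left(6 + g\right)$)
$- \frac{29332}{29049} - z{\left(146 \right)} = - \frac{29332}{29049} - 146 \left(6 + 146\right) = \left(-29332\right) \frac{1}{29049} - 146 \cdot 152 = - \frac{29332}{29049} - 22192 = - \frac{644684740}{29049}$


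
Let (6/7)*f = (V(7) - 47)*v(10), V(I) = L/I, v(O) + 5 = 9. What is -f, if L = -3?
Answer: 664/3 ≈ 221.33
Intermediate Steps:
v(O) = 4 (v(O) = -5 + 9 = 4)
V(I) = -3/I
f = -664/3 (f = 7*((-3/7 - 47)*4)/6 = 7*(-332/7*4)/6 = (7/6)*(-1328/7) = -664/3 ≈ -221.33)
-f = -1*(-664/3) = 664/3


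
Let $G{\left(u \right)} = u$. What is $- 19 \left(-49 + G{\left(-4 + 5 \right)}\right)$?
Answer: $912$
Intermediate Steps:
$- 19 \left(-49 + G{\left(-4 + 5 \right)}\right) = - 19 \left(-49 + \left(-4 + 5\right)\right) = - 19 \left(-49 + 1\right) = \left(-19\right) \left(-48\right) = 912$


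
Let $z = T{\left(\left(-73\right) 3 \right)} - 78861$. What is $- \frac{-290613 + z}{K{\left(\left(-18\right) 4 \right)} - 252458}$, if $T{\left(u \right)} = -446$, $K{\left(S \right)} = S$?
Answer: $- \frac{36992}{25253} \approx -1.4649$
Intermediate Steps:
$z = -79307$ ($z = -446 - 78861 = -79307$)
$- \frac{-290613 + z}{K{\left(\left(-18\right) 4 \right)} - 252458} = - \frac{-290613 - 79307}{\left(-18\right) 4 - 252458} = - \frac{-369920}{-72 - 252458} = - \frac{-369920}{-252530} = - \frac{\left(-369920\right) \left(-1\right)}{252530} = \left(-1\right) \frac{36992}{25253} = - \frac{36992}{25253}$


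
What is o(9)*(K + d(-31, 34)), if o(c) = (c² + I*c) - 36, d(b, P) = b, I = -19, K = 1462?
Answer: -180306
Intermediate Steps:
o(c) = -36 + c² - 19*c (o(c) = (c² - 19*c) - 36 = -36 + c² - 19*c)
o(9)*(K + d(-31, 34)) = (-36 + 9² - 19*9)*(1462 - 31) = (-36 + 81 - 171)*1431 = -126*1431 = -180306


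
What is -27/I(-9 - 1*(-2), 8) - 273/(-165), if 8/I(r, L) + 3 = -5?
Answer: 1576/55 ≈ 28.655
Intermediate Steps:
I(r, L) = -1 (I(r, L) = 8/(-3 - 5) = 8/(-8) = 8*(-1/8) = -1)
-27/I(-9 - 1*(-2), 8) - 273/(-165) = -27/(-1) - 273/(-165) = -27*(-1) - 273*(-1/165) = 27 + 91/55 = 1576/55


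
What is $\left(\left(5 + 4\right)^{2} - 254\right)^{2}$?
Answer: $29929$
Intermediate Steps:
$\left(\left(5 + 4\right)^{2} - 254\right)^{2} = \left(9^{2} - 254\right)^{2} = \left(81 - 254\right)^{2} = \left(-173\right)^{2} = 29929$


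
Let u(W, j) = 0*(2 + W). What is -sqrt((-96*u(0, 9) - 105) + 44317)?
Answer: -2*sqrt(11053) ≈ -210.27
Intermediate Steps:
u(W, j) = 0
-sqrt((-96*u(0, 9) - 105) + 44317) = -sqrt((-96*0 - 105) + 44317) = -sqrt((0 - 105) + 44317) = -sqrt(-105 + 44317) = -sqrt(44212) = -2*sqrt(11053)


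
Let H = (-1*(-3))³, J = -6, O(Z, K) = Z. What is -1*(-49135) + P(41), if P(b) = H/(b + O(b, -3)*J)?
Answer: 10072648/205 ≈ 49135.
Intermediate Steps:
H = 27 (H = 3³ = 27)
P(b) = -27/(5*b) (P(b) = 27/(b + b*(-6)) = 27/(b - 6*b) = 27/((-5*b)) = 27*(-1/(5*b)) = -27/(5*b))
-1*(-49135) + P(41) = -1*(-49135) - 27/5/41 = 49135 - 27/5*1/41 = 49135 - 27/205 = 10072648/205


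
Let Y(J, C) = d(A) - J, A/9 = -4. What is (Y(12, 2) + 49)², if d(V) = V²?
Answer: 1776889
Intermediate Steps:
A = -36 (A = 9*(-4) = -36)
Y(J, C) = 1296 - J (Y(J, C) = (-36)² - J = 1296 - J)
(Y(12, 2) + 49)² = ((1296 - 1*12) + 49)² = ((1296 - 12) + 49)² = (1284 + 49)² = 1333² = 1776889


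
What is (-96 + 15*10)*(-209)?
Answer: -11286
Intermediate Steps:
(-96 + 15*10)*(-209) = (-96 + 150)*(-209) = 54*(-209) = -11286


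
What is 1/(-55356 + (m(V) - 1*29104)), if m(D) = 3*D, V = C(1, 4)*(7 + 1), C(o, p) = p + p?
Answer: -1/84268 ≈ -1.1867e-5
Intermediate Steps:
C(o, p) = 2*p
V = 64 (V = (2*4)*(7 + 1) = 8*8 = 64)
1/(-55356 + (m(V) - 1*29104)) = 1/(-55356 + (3*64 - 1*29104)) = 1/(-55356 + (192 - 29104)) = 1/(-55356 - 28912) = 1/(-84268) = -1/84268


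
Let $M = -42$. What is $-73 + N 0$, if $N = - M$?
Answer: $-73$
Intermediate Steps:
$N = 42$ ($N = \left(-1\right) \left(-42\right) = 42$)
$-73 + N 0 = -73 + 42 \cdot 0 = -73 + 0 = -73$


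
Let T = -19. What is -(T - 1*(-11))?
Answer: 8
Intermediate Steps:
-(T - 1*(-11)) = -(-19 - 1*(-11)) = -(-19 + 11) = -1*(-8) = 8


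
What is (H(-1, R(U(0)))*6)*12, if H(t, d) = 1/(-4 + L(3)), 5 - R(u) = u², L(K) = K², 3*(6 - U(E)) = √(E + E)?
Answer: 72/5 ≈ 14.400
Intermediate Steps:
U(E) = 6 - √2*√E/3 (U(E) = 6 - √(E + E)/3 = 6 - √2*√E/3)
R(u) = 5 - u²
H(t, d) = ⅕ (H(t, d) = 1/(-4 + 3²) = 1/(-4 + 9) = 1/5 = ⅕)
(H(-1, R(U(0)))*6)*12 = ((⅕)*6)*12 = (6/5)*12 = 72/5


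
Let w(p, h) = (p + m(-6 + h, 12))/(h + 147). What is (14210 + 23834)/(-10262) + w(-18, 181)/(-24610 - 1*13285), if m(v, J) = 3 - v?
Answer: -23643411543/6377607236 ≈ -3.7073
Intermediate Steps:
w(p, h) = (9 + p - h)/(147 + h) (w(p, h) = (p + (3 - (-6 + h)))/(h + 147) = (p + (3 + (6 - h)))/(147 + h) = (p + (9 - h))/(147 + h) = (9 + p - h)/(147 + h))
(14210 + 23834)/(-10262) + w(-18, 181)/(-24610 - 1*13285) = (14210 + 23834)/(-10262) + ((9 - 18 - 1*181)/(147 + 181))/(-24610 - 1*13285) = 38044*(-1/10262) + ((9 - 18 - 181)/328)/(-24610 - 13285) = -19022/5131 + ((1/328)*(-190))/(-37895) = -19022/5131 - 95/164*(-1/37895) = -19022/5131 + 19/1242956 = -23643411543/6377607236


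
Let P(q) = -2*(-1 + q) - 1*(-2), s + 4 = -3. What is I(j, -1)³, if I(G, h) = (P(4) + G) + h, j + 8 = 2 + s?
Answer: -5832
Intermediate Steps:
s = -7 (s = -4 - 3 = -7)
P(q) = 4 - 2*q (P(q) = (2 - 2*q) + 2 = 4 - 2*q)
j = -13 (j = -8 + (2 - 7) = -8 - 5 = -13)
I(G, h) = -4 + G + h (I(G, h) = ((4 - 2*4) + G) + h = ((4 - 8) + G) + h = (-4 + G) + h = -4 + G + h)
I(j, -1)³ = (-4 - 13 - 1)³ = (-18)³ = -5832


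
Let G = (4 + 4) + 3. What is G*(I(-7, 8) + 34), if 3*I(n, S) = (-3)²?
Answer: 407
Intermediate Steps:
I(n, S) = 3 (I(n, S) = (⅓)*(-3)² = (⅓)*9 = 3)
G = 11 (G = 8 + 3 = 11)
G*(I(-7, 8) + 34) = 11*(3 + 34) = 11*37 = 407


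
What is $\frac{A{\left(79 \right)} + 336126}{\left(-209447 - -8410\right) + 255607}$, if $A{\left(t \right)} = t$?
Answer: $\frac{67241}{10914} \approx 6.161$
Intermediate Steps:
$\frac{A{\left(79 \right)} + 336126}{\left(-209447 - -8410\right) + 255607} = \frac{79 + 336126}{\left(-209447 - -8410\right) + 255607} = \frac{336205}{\left(-209447 + 8410\right) + 255607} = \frac{336205}{-201037 + 255607} = \frac{336205}{54570} = 336205 \cdot \frac{1}{54570} = \frac{67241}{10914}$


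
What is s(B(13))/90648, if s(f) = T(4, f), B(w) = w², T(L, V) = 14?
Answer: 7/45324 ≈ 0.00015444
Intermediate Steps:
s(f) = 14
s(B(13))/90648 = 14/90648 = 14*(1/90648) = 7/45324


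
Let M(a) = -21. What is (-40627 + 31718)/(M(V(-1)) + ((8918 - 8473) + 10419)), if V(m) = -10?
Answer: -8909/10843 ≈ -0.82164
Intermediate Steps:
(-40627 + 31718)/(M(V(-1)) + ((8918 - 8473) + 10419)) = (-40627 + 31718)/(-21 + ((8918 - 8473) + 10419)) = -8909/(-21 + (445 + 10419)) = -8909/(-21 + 10864) = -8909/10843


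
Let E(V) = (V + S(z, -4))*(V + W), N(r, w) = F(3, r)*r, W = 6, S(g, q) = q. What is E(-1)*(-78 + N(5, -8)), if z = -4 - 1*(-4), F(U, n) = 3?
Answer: 1575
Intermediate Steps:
z = 0 (z = -4 + 4 = 0)
N(r, w) = 3*r
E(V) = (-4 + V)*(6 + V) (E(V) = (V - 4)*(V + 6) = (-4 + V)*(6 + V))
E(-1)*(-78 + N(5, -8)) = (-24 + (-1)² + 2*(-1))*(-78 + 3*5) = (-24 + 1 - 2)*(-78 + 15) = -25*(-63) = 1575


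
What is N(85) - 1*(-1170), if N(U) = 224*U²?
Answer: 1619570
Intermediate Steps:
N(85) - 1*(-1170) = 224*85² - 1*(-1170) = 224*7225 + 1170 = 1618400 + 1170 = 1619570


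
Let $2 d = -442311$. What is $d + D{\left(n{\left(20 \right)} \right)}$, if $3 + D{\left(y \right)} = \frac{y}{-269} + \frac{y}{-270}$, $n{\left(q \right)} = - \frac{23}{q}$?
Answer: $- \frac{321254824703}{1452600} \approx -2.2116 \cdot 10^{5}$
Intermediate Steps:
$d = - \frac{442311}{2}$ ($d = \frac{1}{2} \left(-442311\right) = - \frac{442311}{2} \approx -2.2116 \cdot 10^{5}$)
$D{\left(y \right)} = -3 - \frac{539 y}{72630}$ ($D{\left(y \right)} = -3 + \left(\frac{y}{-269} + \frac{y}{-270}\right) = -3 + \left(y \left(- \frac{1}{269}\right) + y \left(- \frac{1}{270}\right)\right) = -3 - \frac{539 y}{72630}$)
$d + D{\left(n{\left(20 \right)} \right)} = - \frac{442311}{2} - \left(3 + \frac{539 \left(- \frac{23}{20}\right)}{72630}\right) = - \frac{442311}{2} - \left(3 + \frac{539 \left(\left(-23\right) \frac{1}{20}\right)}{72630}\right) = - \frac{442311}{2} - \frac{4345403}{1452600} = - \frac{321254824703}{1452600}$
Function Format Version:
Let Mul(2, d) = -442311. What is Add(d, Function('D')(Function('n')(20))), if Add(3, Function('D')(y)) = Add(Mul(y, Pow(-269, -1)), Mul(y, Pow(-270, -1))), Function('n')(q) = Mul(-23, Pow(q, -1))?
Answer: Rational(-321254824703, 1452600) ≈ -2.2116e+5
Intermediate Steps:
d = Rational(-442311, 2) (d = Mul(Rational(1, 2), -442311) = Rational(-442311, 2) ≈ -2.2116e+5)
Function('D')(y) = Add(-3, Mul(Rational(-539, 72630), y)) (Function('D')(y) = Add(-3, Add(Mul(y, Pow(-269, -1)), Mul(y, Pow(-270, -1)))) = Add(-3, Add(Mul(y, Rational(-1, 269)), Mul(y, Rational(-1, 270)))) = Add(-3, Add(Mul(Rational(-1, 269), y), Mul(Rational(-1, 270), y))) = Add(-3, Mul(Rational(-539, 72630), y)))
Add(d, Function('D')(Function('n')(20))) = Add(Rational(-442311, 2), Add(-3, Mul(Rational(-539, 72630), Mul(-23, Pow(20, -1))))) = Add(Rational(-442311, 2), Add(-3, Mul(Rational(-539, 72630), Mul(-23, Rational(1, 20))))) = Add(Rational(-442311, 2), Add(-3, Mul(Rational(-539, 72630), Rational(-23, 20)))) = Add(Rational(-442311, 2), Add(-3, Rational(12397, 1452600))) = Add(Rational(-442311, 2), Rational(-4345403, 1452600)) = Rational(-321254824703, 1452600)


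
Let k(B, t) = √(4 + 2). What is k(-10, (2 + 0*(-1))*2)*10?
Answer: 10*√6 ≈ 24.495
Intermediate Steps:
k(B, t) = √6
k(-10, (2 + 0*(-1))*2)*10 = √6*10 = 10*√6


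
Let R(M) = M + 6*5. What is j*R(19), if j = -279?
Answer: -13671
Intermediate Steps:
R(M) = 30 + M (R(M) = M + 30 = 30 + M)
j*R(19) = -279*(30 + 19) = -279*49 = -13671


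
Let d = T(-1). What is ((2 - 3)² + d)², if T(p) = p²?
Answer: 4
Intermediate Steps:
d = 1 (d = (-1)² = 1)
((2 - 3)² + d)² = ((2 - 3)² + 1)² = ((-1)² + 1)² = (1 + 1)² = 2² = 4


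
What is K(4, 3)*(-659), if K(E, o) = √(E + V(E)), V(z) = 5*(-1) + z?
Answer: -659*√3 ≈ -1141.4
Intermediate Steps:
V(z) = -5 + z
K(E, o) = √(-5 + 2*E) (K(E, o) = √(E + (-5 + E)) = √(-5 + 2*E))
K(4, 3)*(-659) = √(-5 + 2*4)*(-659) = √(-5 + 8)*(-659) = √3*(-659) = -659*√3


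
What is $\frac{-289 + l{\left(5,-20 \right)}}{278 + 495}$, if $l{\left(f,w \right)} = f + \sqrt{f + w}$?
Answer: $- \frac{284}{773} + \frac{i \sqrt{15}}{773} \approx -0.3674 + 0.0050103 i$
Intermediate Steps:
$\frac{-289 + l{\left(5,-20 \right)}}{278 + 495} = \frac{-289 + \left(5 + \sqrt{5 - 20}\right)}{278 + 495} = \frac{-289 + \left(5 + \sqrt{-15}\right)}{773} = \left(-289 + \left(5 + i \sqrt{15}\right)\right) \frac{1}{773} = \left(-284 + i \sqrt{15}\right) \frac{1}{773} = - \frac{284}{773} + \frac{i \sqrt{15}}{773}$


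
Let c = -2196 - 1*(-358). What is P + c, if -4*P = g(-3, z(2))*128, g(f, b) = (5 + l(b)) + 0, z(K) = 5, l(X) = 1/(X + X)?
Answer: -10006/5 ≈ -2001.2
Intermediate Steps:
l(X) = 1/(2*X)
g(f, b) = 5 + 1/(2*b) (g(f, b) = (5 + 1/(2*b)) + 0 = 5 + 1/(2*b))
c = -1838 (c = -2196 + 358 = -1838)
P = -816/5 (P = -(5 + (½)/5)*128/4 = -(5 + (½)*(⅕))*128/4 = -(5 + ⅒)*128/4 = -51*128/40 = -¼*3264/5 = -816/5 ≈ -163.20)
P + c = -816/5 - 1838 = -10006/5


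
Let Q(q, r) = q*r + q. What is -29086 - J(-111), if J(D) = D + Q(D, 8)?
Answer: -27976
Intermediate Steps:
Q(q, r) = q + q*r
J(D) = 10*D (J(D) = D + D*(1 + 8) = D + D*9 = D + 9*D = 10*D)
-29086 - J(-111) = -29086 - 10*(-111) = -29086 - 1*(-1110) = -29086 + 1110 = -27976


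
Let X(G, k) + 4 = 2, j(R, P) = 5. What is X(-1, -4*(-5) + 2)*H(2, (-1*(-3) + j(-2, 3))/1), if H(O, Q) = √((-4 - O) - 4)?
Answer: -2*I*√10 ≈ -6.3246*I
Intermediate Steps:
X(G, k) = -2 (X(G, k) = -4 + 2 = -2)
H(O, Q) = √(-8 - O)
X(-1, -4*(-5) + 2)*H(2, (-1*(-3) + j(-2, 3))/1) = -2*√(-8 - 1*2) = -2*√(-8 - 2) = -2*I*√10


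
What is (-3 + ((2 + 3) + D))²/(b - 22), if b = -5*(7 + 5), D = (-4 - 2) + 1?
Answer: -9/82 ≈ -0.10976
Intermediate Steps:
D = -5 (D = -6 + 1 = -5)
b = -60 (b = -5*12 = -60)
(-3 + ((2 + 3) + D))²/(b - 22) = (-3 + ((2 + 3) - 5))²/(-60 - 22) = (-3 + (5 - 5))²/(-82) = -(-3 + 0)²/82 = -1/82*(-3)² = -1/82*9 = -9/82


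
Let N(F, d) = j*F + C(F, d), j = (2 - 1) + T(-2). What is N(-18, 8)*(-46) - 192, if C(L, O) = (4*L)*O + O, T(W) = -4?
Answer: 23452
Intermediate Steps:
C(L, O) = O + 4*L*O (C(L, O) = 4*L*O + O = O + 4*L*O)
j = -3 (j = (2 - 1) - 4 = 1 - 4 = -3)
N(F, d) = -3*F + d*(1 + 4*F)
N(-18, 8)*(-46) - 192 = (-3*(-18) + 8*(1 + 4*(-18)))*(-46) - 192 = (54 + 8*(1 - 72))*(-46) - 192 = (54 + 8*(-71))*(-46) - 192 = (54 - 568)*(-46) - 192 = -514*(-46) - 192 = 23644 - 192 = 23452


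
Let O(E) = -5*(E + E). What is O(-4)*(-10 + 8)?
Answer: -80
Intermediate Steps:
O(E) = -10*E
O(-4)*(-10 + 8) = (-10*(-4))*(-10 + 8) = 40*(-2) = -80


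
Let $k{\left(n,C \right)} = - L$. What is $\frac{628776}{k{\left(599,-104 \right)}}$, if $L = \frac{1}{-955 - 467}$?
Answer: $894119472$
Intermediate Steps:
$L = - \frac{1}{1422}$ ($L = \frac{1}{-1422} = - \frac{1}{1422} \approx -0.00070324$)
$k{\left(n,C \right)} = \frac{1}{1422}$ ($k{\left(n,C \right)} = \left(-1\right) \left(- \frac{1}{1422}\right) = \frac{1}{1422}$)
$\frac{628776}{k{\left(599,-104 \right)}} = 628776 \frac{1}{\frac{1}{1422}} = 628776 \cdot 1422 = 894119472$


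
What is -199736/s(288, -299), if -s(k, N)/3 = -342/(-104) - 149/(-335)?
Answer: 3479401120/195099 ≈ 17834.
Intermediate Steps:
s(k, N) = -195099/17420 (s(k, N) = -3*(-342/(-104) - 149/(-335)) = -3*(-342*(-1/104) - 149*(-1/335)) = -3*(171/52 + 149/335) = -3*65033/17420 = -195099/17420)
-199736/s(288, -299) = -199736/(-195099/17420) = -199736*(-17420/195099) = 3479401120/195099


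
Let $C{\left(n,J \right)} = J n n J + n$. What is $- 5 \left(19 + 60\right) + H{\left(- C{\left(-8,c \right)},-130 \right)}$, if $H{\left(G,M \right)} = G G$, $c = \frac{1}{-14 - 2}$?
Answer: $- \frac{5359}{16} \approx -334.94$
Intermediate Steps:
$c = - \frac{1}{16}$ ($c = \frac{1}{-16} = - \frac{1}{16} \approx -0.0625$)
$C{\left(n,J \right)} = n + J^{2} n^{2}$ ($C{\left(n,J \right)} = J n^{2} J + n = J^{2} n^{2} + n = n + J^{2} n^{2}$)
$H{\left(G,M \right)} = G^{2}$
$- 5 \left(19 + 60\right) + H{\left(- C{\left(-8,c \right)},-130 \right)} = - 5 \left(19 + 60\right) + \left(- \left(-8\right) \left(1 - 8 \left(- \frac{1}{16}\right)^{2}\right)\right)^{2} = \left(-5\right) 79 + \left(- \left(-8\right) \left(1 - \frac{1}{32}\right)\right)^{2} = -395 + \left(- \left(-8\right) \left(1 - \frac{1}{32}\right)\right)^{2} = -395 + \left(- \frac{\left(-8\right) 31}{32}\right)^{2} = -395 + \left(\left(-1\right) \left(- \frac{31}{4}\right)\right)^{2} = -395 + \left(\frac{31}{4}\right)^{2} = -395 + \frac{961}{16} = - \frac{5359}{16}$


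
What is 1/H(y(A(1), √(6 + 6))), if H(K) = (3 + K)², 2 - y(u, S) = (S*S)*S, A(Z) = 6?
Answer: (5 - 24*√3)⁻² ≈ 0.00074777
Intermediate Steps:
y(u, S) = 2 - S³ (y(u, S) = 2 - S*S*S = 2 - S²*S = 2 - S³)
1/H(y(A(1), √(6 + 6))) = 1/((3 + (2 - (√(6 + 6))³))²) = 1/((3 + (2 - (√12)³))²) = 1/((3 + (2 - (2*√3)³))²) = 1/((3 + (2 - 24*√3))²) = 1/((5 - 24*√3)²) = (5 - 24*√3)⁻²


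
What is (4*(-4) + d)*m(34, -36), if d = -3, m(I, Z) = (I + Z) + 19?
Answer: -323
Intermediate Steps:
m(I, Z) = 19 + I + Z
(4*(-4) + d)*m(34, -36) = (4*(-4) - 3)*(19 + 34 - 36) = (-16 - 3)*17 = -19*17 = -323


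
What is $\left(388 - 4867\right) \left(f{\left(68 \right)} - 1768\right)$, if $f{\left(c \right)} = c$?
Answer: $7614300$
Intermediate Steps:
$\left(388 - 4867\right) \left(f{\left(68 \right)} - 1768\right) = \left(388 - 4867\right) \left(68 - 1768\right) = \left(-4479\right) \left(-1700\right) = 7614300$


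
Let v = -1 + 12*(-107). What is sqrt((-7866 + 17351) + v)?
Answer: 10*sqrt(82) ≈ 90.554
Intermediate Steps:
v = -1285 (v = -1 - 1284 = -1285)
sqrt((-7866 + 17351) + v) = sqrt((-7866 + 17351) - 1285) = sqrt(9485 - 1285) = sqrt(8200) = 10*sqrt(82)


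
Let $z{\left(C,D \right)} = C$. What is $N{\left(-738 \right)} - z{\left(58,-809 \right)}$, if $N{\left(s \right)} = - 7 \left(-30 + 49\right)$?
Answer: $-191$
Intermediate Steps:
$N{\left(s \right)} = -133$ ($N{\left(s \right)} = \left(-7\right) 19 = -133$)
$N{\left(-738 \right)} - z{\left(58,-809 \right)} = -133 - 58 = -191$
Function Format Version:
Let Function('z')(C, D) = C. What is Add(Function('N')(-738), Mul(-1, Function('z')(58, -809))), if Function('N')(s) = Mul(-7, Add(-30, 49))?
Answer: -191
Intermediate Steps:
Function('N')(s) = -133 (Function('N')(s) = Mul(-7, 19) = -133)
Add(Function('N')(-738), Mul(-1, Function('z')(58, -809))) = Add(-133, Mul(-1, 58)) = Add(-133, -58) = -191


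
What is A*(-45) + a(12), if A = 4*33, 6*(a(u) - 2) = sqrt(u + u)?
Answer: -5938 + sqrt(6)/3 ≈ -5937.2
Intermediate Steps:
a(u) = 2 + sqrt(2)*sqrt(u)/6 (a(u) = 2 + sqrt(u + u)/6 = 2 + sqrt(2*u)/6 = 2 + (sqrt(2)*sqrt(u))/6 = 2 + sqrt(2)*sqrt(u)/6)
A = 132
A*(-45) + a(12) = 132*(-45) + (2 + sqrt(2)*sqrt(12)/6) = -5940 + (2 + sqrt(2)*(2*sqrt(3))/6) = -5940 + (2 + sqrt(6)/3) = -5938 + sqrt(6)/3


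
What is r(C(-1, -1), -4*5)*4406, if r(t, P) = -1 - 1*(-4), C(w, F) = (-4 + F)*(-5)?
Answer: 13218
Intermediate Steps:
C(w, F) = 20 - 5*F
r(t, P) = 3 (r(t, P) = -1 + 4 = 3)
r(C(-1, -1), -4*5)*4406 = 3*4406 = 13218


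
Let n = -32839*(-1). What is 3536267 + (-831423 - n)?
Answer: 2672005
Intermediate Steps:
n = 32839
3536267 + (-831423 - n) = 3536267 + (-831423 - 1*32839) = 3536267 + (-831423 - 32839) = 3536267 - 864262 = 2672005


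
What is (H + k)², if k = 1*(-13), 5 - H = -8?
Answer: 0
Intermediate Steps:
H = 13 (H = 5 - 1*(-8) = 5 + 8 = 13)
k = -13
(H + k)² = (13 - 13)² = 0² = 0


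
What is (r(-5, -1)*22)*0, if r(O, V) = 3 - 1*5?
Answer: 0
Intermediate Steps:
r(O, V) = -2 (r(O, V) = 3 - 5 = -2)
(r(-5, -1)*22)*0 = -2*22*0 = -44*0 = 0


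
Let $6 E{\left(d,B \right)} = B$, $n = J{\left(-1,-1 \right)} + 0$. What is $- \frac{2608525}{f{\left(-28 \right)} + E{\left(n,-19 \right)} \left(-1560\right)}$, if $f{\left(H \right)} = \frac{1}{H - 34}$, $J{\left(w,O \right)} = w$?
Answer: $- \frac{161728550}{306279} \approx -528.04$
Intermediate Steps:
$f{\left(H \right)} = \frac{1}{-34 + H}$
$n = -1$ ($n = -1 + 0 = -1$)
$E{\left(d,B \right)} = \frac{B}{6}$
$- \frac{2608525}{f{\left(-28 \right)} + E{\left(n,-19 \right)} \left(-1560\right)} = - \frac{2608525}{\frac{1}{-34 - 28} + \frac{1}{6} \left(-19\right) \left(-1560\right)} = - \frac{2608525}{\frac{1}{-62} - -4940} = - \frac{2608525}{- \frac{1}{62} + 4940} = - \frac{2608525}{\frac{306279}{62}} = \left(-2608525\right) \frac{62}{306279} = - \frac{161728550}{306279}$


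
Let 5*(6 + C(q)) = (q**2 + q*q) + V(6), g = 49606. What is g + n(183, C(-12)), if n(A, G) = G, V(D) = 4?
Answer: 248292/5 ≈ 49658.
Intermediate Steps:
C(q) = -26/5 + 2*q**2/5 (C(q) = -6 + ((q**2 + q*q) + 4)/5 = -6 + ((q**2 + q**2) + 4)/5 = -6 + (2*q**2 + 4)/5 = -6 + (4 + 2*q**2)/5 = -6 + (4/5 + 2*q**2/5) = -26/5 + 2*q**2/5)
g + n(183, C(-12)) = 49606 + (-26/5 + (2/5)*(-12)**2) = 49606 + (-26/5 + (2/5)*144) = 49606 + (-26/5 + 288/5) = 49606 + 262/5 = 248292/5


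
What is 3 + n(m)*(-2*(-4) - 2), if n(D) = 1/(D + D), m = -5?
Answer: 12/5 ≈ 2.4000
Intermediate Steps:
n(D) = 1/(2*D)
3 + n(m)*(-2*(-4) - 2) = 3 + ((1/2)/(-5))*(-2*(-4) - 2) = 3 + ((1/2)*(-1/5))*(8 - 2) = 3 - 1/10*6 = 3 - 3/5 = 12/5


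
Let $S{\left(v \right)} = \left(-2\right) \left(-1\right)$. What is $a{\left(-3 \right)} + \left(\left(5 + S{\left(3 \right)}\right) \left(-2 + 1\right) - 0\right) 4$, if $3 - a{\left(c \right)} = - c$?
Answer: $-28$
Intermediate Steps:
$S{\left(v \right)} = 2$
$a{\left(c \right)} = 3 + c$ ($a{\left(c \right)} = 3 - - c = 3 + c$)
$a{\left(-3 \right)} + \left(\left(5 + S{\left(3 \right)}\right) \left(-2 + 1\right) - 0\right) 4 = \left(3 - 3\right) + \left(\left(5 + 2\right) \left(-2 + 1\right) - 0\right) 4 = 0 + \left(7 \left(-1\right) + 0\right) 4 = 0 + \left(-7 + 0\right) 4 = 0 - 28 = -28$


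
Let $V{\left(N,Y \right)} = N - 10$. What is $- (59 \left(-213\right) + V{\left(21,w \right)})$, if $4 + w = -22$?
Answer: $12556$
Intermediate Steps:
$w = -26$ ($w = -4 - 22 = -26$)
$V{\left(N,Y \right)} = -10 + N$
$- (59 \left(-213\right) + V{\left(21,w \right)}) = - (59 \left(-213\right) + \left(-10 + 21\right)) = - (-12567 + 11) = \left(-1\right) \left(-12556\right) = 12556$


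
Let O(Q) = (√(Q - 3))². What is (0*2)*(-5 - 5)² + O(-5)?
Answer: -8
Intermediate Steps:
O(Q) = -3 + Q (O(Q) = (√(-3 + Q))² = -3 + Q)
(0*2)*(-5 - 5)² + O(-5) = (0*2)*(-5 - 5)² + (-3 - 5) = 0*(-10)² - 8 = 0*100 - 8 = 0 - 8 = -8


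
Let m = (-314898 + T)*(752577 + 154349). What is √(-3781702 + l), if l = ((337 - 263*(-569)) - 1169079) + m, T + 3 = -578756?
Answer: 3*I*√90053952131 ≈ 9.0027e+5*I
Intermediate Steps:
T = -578759 (T = -3 - 578756 = -578759)
m = -810480768382 (m = (-314898 - 578759)*(752577 + 154349) = -893657*906926 = -810480768382)
l = -810481787477 (l = ((337 - 263*(-569)) - 1169079) - 810480768382 = ((337 + 149647) - 1169079) - 810480768382 = (149984 - 1169079) - 810480768382 = -1019095 - 810480768382 = -810481787477)
√(-3781702 + l) = √(-3781702 - 810481787477) = √(-810485569179) = 3*I*√90053952131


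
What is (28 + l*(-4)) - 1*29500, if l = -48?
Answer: -29280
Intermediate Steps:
(28 + l*(-4)) - 1*29500 = (28 - 48*(-4)) - 1*29500 = (28 + 192) - 29500 = 220 - 29500 = -29280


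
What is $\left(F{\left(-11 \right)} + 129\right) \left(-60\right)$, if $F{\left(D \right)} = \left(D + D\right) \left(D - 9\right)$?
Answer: $-34140$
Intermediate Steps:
$F{\left(D \right)} = 2 D \left(-9 + D\right)$
$\left(F{\left(-11 \right)} + 129\right) \left(-60\right) = \left(2 \left(-11\right) \left(-9 - 11\right) + 129\right) \left(-60\right) = \left(2 \left(-11\right) \left(-20\right) + 129\right) \left(-60\right) = \left(440 + 129\right) \left(-60\right) = 569 \left(-60\right) = -34140$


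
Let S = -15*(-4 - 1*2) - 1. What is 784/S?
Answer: 784/89 ≈ 8.8090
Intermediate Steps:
S = 89 (S = -15*(-4 - 2) - 1 = -15*(-6) - 1 = 90 - 1 = 89)
784/S = 784/89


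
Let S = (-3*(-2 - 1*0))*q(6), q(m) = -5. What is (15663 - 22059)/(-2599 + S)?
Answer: 6396/2629 ≈ 2.4329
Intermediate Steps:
S = -30 (S = -3*(-2 - 1*0)*(-5) = -3*(-2 + 0)*(-5) = -3*(-2)*(-5) = 6*(-5) = -30)
(15663 - 22059)/(-2599 + S) = (15663 - 22059)/(-2599 - 30) = -6396/(-2629) = -6396*(-1/2629) = 6396/2629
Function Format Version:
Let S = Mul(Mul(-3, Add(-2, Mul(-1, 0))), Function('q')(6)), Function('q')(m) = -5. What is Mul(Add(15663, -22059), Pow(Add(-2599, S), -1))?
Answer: Rational(6396, 2629) ≈ 2.4329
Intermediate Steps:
S = -30 (S = Mul(Mul(-3, Add(-2, Mul(-1, 0))), -5) = Mul(Mul(-3, Add(-2, 0)), -5) = Mul(Mul(-3, -2), -5) = Mul(6, -5) = -30)
Mul(Add(15663, -22059), Pow(Add(-2599, S), -1)) = Mul(Add(15663, -22059), Pow(Add(-2599, -30), -1)) = Mul(-6396, Pow(-2629, -1)) = Mul(-6396, Rational(-1, 2629)) = Rational(6396, 2629)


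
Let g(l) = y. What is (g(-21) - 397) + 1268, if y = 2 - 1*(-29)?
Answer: 902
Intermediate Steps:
y = 31 (y = 2 + 29 = 31)
g(l) = 31
(g(-21) - 397) + 1268 = (31 - 397) + 1268 = -366 + 1268 = 902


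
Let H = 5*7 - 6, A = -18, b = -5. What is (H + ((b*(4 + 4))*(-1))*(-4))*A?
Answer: 2358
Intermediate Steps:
H = 29 (H = 35 - 6 = 29)
(H + ((b*(4 + 4))*(-1))*(-4))*A = (29 + (-5*(4 + 4)*(-1))*(-4))*(-18) = (29 + (-5*8*(-1))*(-4))*(-18) = (29 - 40*(-1)*(-4))*(-18) = (29 + 40*(-4))*(-18) = (29 - 160)*(-18) = -131*(-18) = 2358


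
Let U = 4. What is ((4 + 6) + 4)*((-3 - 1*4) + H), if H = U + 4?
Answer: 14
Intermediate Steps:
H = 8 (H = 4 + 4 = 8)
((4 + 6) + 4)*((-3 - 1*4) + H) = ((4 + 6) + 4)*((-3 - 1*4) + 8) = (10 + 4)*((-3 - 4) + 8) = 14*(-7 + 8) = 14*1 = 14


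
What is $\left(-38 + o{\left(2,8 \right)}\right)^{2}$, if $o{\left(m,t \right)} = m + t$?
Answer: $784$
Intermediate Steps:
$\left(-38 + o{\left(2,8 \right)}\right)^{2} = \left(-38 + \left(2 + 8\right)\right)^{2} = \left(-38 + 10\right)^{2} = \left(-28\right)^{2} = 784$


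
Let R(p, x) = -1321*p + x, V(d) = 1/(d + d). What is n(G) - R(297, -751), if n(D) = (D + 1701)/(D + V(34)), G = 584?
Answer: 15610859124/39713 ≈ 3.9309e+5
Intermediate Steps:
V(d) = 1/(2*d)
n(D) = (1701 + D)/(1/68 + D) (n(D) = (D + 1701)/(D + (½)/34) = (1701 + D)/(D + (½)*(1/34)) = (1701 + D)/(D + 1/68) = (1701 + D)/(1/68 + D))
R(p, x) = x - 1321*p
n(G) - R(297, -751) = 68*(1701 + 584)/(1 + 68*584) - (-751 - 1321*297) = 68*2285/(1 + 39712) - (-751 - 392337) = 68*2285/39713 - 1*(-393088) = 68*(1/39713)*2285 + 393088 = 155380/39713 + 393088 = 15610859124/39713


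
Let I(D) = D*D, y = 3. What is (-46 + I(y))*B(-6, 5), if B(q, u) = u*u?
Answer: -925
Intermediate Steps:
B(q, u) = u²
I(D) = D²
(-46 + I(y))*B(-6, 5) = (-46 + 3²)*5² = (-46 + 9)*25 = -37*25 = -925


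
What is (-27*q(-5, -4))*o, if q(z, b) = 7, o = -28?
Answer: 5292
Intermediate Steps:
(-27*q(-5, -4))*o = -27*7*(-28) = -189*(-28) = 5292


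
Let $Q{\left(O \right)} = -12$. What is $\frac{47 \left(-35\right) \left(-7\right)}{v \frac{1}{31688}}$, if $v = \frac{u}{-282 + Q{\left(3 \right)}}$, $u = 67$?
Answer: $- \frac{107276872080}{67} \approx -1.6011 \cdot 10^{9}$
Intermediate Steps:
$v = - \frac{67}{294}$ ($v = \frac{1}{-282 - 12} \cdot 67 = \frac{1}{-294} \cdot 67 = \left(- \frac{1}{294}\right) 67 = - \frac{67}{294} \approx -0.22789$)
$\frac{47 \left(-35\right) \left(-7\right)}{v \frac{1}{31688}} = \frac{47 \left(-35\right) \left(-7\right)}{\left(- \frac{67}{294}\right) \frac{1}{31688}} = \frac{\left(-1645\right) \left(-7\right)}{\left(- \frac{67}{294}\right) \frac{1}{31688}} = \frac{11515}{- \frac{67}{9316272}} = 11515 \left(- \frac{9316272}{67}\right) = - \frac{107276872080}{67}$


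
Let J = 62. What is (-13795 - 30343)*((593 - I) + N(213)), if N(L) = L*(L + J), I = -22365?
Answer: -3598703554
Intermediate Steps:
N(L) = L*(62 + L) (N(L) = L*(L + 62) = L*(62 + L))
(-13795 - 30343)*((593 - I) + N(213)) = (-13795 - 30343)*((593 - 1*(-22365)) + 213*(62 + 213)) = -44138*((593 + 22365) + 213*275) = -44138*(22958 + 58575) = -44138*81533 = -3598703554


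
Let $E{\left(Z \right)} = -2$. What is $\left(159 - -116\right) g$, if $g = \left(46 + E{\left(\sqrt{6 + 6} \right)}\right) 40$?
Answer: $484000$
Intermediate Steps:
$g = 1760$ ($g = \left(46 - 2\right) 40 = 44 \cdot 40 = 1760$)
$\left(159 - -116\right) g = \left(159 - -116\right) 1760 = \left(159 + 116\right) 1760 = 275 \cdot 1760 = 484000$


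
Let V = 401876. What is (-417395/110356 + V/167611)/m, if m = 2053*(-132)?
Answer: 8536855163/1670860120439312 ≈ 5.1093e-6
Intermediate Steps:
m = -270996
(-417395/110356 + V/167611)/m = (-417395/110356 + 401876/167611)/(-270996) = (-417395*1/110356 + 401876*(1/167611))*(-1/270996) = (-417395/110356 + 401876/167611)*(-1/270996) = -25610565489/18496879516*(-1/270996) = 8536855163/1670860120439312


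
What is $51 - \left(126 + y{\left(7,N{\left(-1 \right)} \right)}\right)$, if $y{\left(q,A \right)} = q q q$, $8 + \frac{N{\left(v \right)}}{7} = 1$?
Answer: $-418$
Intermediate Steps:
$N{\left(v \right)} = -49$ ($N{\left(v \right)} = -56 + 7 \cdot 1 = -56 + 7 = -49$)
$y{\left(q,A \right)} = q^{3}$ ($y{\left(q,A \right)} = q^{2} q = q^{3}$)
$51 - \left(126 + y{\left(7,N{\left(-1 \right)} \right)}\right) = 51 - \left(126 + 7^{3}\right) = 51 - \left(126 + 343\right) = 51 - 469 = -418$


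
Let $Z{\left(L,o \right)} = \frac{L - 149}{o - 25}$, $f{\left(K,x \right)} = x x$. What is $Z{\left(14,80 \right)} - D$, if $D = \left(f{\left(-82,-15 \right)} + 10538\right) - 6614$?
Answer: $- \frac{45666}{11} \approx -4151.5$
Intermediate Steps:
$f{\left(K,x \right)} = x^{2}$
$Z{\left(L,o \right)} = \frac{-149 + L}{-25 + o}$
$D = 4149$ ($D = \left(\left(-15\right)^{2} + 10538\right) - 6614 = \left(225 + 10538\right) - 6614 = 10763 - 6614 = 4149$)
$Z{\left(14,80 \right)} - D = \frac{-149 + 14}{-25 + 80} - 4149 = \frac{1}{55} \left(-135\right) - 4149 = - \frac{27}{11} - 4149 = - \frac{45666}{11}$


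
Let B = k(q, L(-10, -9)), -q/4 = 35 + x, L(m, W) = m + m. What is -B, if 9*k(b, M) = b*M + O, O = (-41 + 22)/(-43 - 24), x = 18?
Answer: -284099/603 ≈ -471.14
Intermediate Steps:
O = 19/67 (O = -19/(-67) = -19*(-1/67) = 19/67 ≈ 0.28358)
L(m, W) = 2*m
q = -212 (q = -4*(35 + 18) = -4*53 = -212)
k(b, M) = 19/603 + M*b/9 (k(b, M) = (b*M + 19/67)/9 = (M*b + 19/67)/9 = (19/67 + M*b)/9 = 19/603 + M*b/9)
B = 284099/603 (B = 19/603 + (1/9)*(2*(-10))*(-212) = 19/603 + (1/9)*(-20)*(-212) = 19/603 + 4240/9 = 284099/603 ≈ 471.14)
-B = -1*284099/603 = -284099/603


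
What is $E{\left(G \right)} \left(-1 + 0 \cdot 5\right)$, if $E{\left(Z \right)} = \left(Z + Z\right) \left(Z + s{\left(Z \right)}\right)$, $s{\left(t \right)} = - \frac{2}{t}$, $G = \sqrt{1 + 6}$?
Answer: $-10$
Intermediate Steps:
$G = \sqrt{7} \approx 2.6458$
$E{\left(Z \right)} = 2 Z \left(Z - \frac{2}{Z}\right)$ ($E{\left(Z \right)} = \left(Z + Z\right) \left(Z - \frac{2}{Z}\right) = 2 Z \left(Z - \frac{2}{Z}\right)$)
$E{\left(G \right)} \left(-1 + 0 \cdot 5\right) = \left(-4 + 2 \left(\sqrt{7}\right)^{2}\right) \left(-1 + 0 \cdot 5\right) = \left(-4 + 2 \cdot 7\right) \left(-1 + 0\right) = \left(-4 + 14\right) \left(-1\right) = 10 \left(-1\right) = -10$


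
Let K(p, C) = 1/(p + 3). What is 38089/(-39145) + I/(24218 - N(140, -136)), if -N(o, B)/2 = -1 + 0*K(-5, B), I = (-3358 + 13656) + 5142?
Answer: -39745553/118491915 ≈ -0.33543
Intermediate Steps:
K(p, C) = 1/(3 + p)
I = 15440 (I = 10298 + 5142 = 15440)
N(o, B) = 2 (N(o, B) = -2*(-1 + 0/(3 - 5)) = -2*(-1 + 0/(-2)) = -2*(-1 + 0*(-1/2)) = -2*(-1 + 0) = -2*(-1) = 2)
38089/(-39145) + I/(24218 - N(140, -136)) = 38089/(-39145) + 15440/(24218 - 1*2) = 38089*(-1/39145) + 15440/(24218 - 2) = -38089/39145 + 15440/24216 = -38089/39145 + 15440*(1/24216) = -38089/39145 + 1930/3027 = -39745553/118491915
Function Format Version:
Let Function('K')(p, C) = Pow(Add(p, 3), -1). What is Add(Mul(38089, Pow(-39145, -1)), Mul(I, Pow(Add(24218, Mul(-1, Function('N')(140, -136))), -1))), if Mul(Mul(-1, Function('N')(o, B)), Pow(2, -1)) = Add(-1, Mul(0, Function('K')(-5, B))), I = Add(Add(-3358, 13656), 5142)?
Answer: Rational(-39745553, 118491915) ≈ -0.33543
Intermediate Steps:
Function('K')(p, C) = Pow(Add(3, p), -1)
I = 15440 (I = Add(10298, 5142) = 15440)
Function('N')(o, B) = 2 (Function('N')(o, B) = Mul(-2, Add(-1, Mul(0, Pow(Add(3, -5), -1)))) = Mul(-2, Add(-1, Mul(0, Pow(-2, -1)))) = Mul(-2, Add(-1, Mul(0, Rational(-1, 2)))) = Mul(-2, Add(-1, 0)) = Mul(-2, -1) = 2)
Add(Mul(38089, Pow(-39145, -1)), Mul(I, Pow(Add(24218, Mul(-1, Function('N')(140, -136))), -1))) = Add(Mul(38089, Pow(-39145, -1)), Mul(15440, Pow(Add(24218, Mul(-1, 2)), -1))) = Add(Mul(38089, Rational(-1, 39145)), Mul(15440, Pow(Add(24218, -2), -1))) = Add(Rational(-38089, 39145), Mul(15440, Pow(24216, -1))) = Add(Rational(-38089, 39145), Mul(15440, Rational(1, 24216))) = Add(Rational(-38089, 39145), Rational(1930, 3027)) = Rational(-39745553, 118491915)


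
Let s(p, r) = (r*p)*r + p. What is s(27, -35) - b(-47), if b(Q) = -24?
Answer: 33126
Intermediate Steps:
s(p, r) = p + p*r² (s(p, r) = (p*r)*r + p = p*r² + p = p + p*r²)
s(27, -35) - b(-47) = 27*(1 + (-35)²) - 1*(-24) = 27*(1 + 1225) + 24 = 27*1226 + 24 = 33102 + 24 = 33126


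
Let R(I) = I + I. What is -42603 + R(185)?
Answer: -42233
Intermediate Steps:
R(I) = 2*I
-42603 + R(185) = -42603 + 2*185 = -42603 + 370 = -42233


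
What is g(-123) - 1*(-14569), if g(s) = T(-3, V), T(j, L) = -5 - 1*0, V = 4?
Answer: 14564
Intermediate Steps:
T(j, L) = -5 (T(j, L) = -5 + 0 = -5)
g(s) = -5
g(-123) - 1*(-14569) = -5 - 1*(-14569) = -5 + 14569 = 14564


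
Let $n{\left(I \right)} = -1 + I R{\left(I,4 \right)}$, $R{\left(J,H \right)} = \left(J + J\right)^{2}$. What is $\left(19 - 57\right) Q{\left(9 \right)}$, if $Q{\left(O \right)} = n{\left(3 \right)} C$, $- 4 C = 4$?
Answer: $4066$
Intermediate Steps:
$C = -1$ ($C = \left(- \frac{1}{4}\right) 4 = -1$)
$R{\left(J,H \right)} = 4 J^{2}$ ($R{\left(J,H \right)} = \left(2 J\right)^{2} = 4 J^{2}$)
$n{\left(I \right)} = -1 + 4 I^{3}$ ($n{\left(I \right)} = -1 + I 4 I^{2} = -1 + 4 I^{3}$)
$Q{\left(O \right)} = -107$ ($Q{\left(O \right)} = \left(-1 + 4 \cdot 3^{3}\right) \left(-1\right) = \left(-1 + 4 \cdot 27\right) \left(-1\right) = \left(-1 + 108\right) \left(-1\right) = 107 \left(-1\right) = -107$)
$\left(19 - 57\right) Q{\left(9 \right)} = \left(19 - 57\right) \left(-107\right) = \left(-38\right) \left(-107\right) = 4066$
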